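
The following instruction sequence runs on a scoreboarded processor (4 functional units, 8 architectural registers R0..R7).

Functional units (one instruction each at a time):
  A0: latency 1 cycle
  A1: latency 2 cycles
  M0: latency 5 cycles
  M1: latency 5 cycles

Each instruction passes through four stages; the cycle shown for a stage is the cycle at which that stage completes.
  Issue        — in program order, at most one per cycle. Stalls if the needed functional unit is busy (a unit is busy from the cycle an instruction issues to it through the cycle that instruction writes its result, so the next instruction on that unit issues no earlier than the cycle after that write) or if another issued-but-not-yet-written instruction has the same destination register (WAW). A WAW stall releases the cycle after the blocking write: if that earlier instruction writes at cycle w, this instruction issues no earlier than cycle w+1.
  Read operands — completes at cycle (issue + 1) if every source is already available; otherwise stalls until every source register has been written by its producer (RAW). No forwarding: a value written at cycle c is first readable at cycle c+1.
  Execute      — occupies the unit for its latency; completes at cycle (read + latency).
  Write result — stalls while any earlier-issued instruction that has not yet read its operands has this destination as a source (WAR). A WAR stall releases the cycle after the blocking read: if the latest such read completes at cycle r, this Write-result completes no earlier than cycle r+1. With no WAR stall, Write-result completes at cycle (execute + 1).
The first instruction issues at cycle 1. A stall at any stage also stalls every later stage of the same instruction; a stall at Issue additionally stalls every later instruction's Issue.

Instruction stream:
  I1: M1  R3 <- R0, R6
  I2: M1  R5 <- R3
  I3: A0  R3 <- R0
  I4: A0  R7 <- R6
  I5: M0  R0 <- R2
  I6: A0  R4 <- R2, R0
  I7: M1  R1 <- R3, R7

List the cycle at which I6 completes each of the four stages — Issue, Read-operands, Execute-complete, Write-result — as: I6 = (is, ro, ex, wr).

I1 -> (1, 2, 7, 8)
I2 -> (9, 10, 15, 16)  // struct: M1 busy until I1 writes@8
I3 -> (10, 11, 12, 13)
I4 -> (14, 15, 16, 17)  // struct: A0 busy until I3 writes@13
I5 -> (15, 16, 21, 22)
I6 -> (18, 23, 24, 25)  // struct: A0 busy until I4 writes@17, RAW R0: wait I5 write@22
I7 -> (19, 20, 25, 26)

I6 = (18, 23, 24, 25)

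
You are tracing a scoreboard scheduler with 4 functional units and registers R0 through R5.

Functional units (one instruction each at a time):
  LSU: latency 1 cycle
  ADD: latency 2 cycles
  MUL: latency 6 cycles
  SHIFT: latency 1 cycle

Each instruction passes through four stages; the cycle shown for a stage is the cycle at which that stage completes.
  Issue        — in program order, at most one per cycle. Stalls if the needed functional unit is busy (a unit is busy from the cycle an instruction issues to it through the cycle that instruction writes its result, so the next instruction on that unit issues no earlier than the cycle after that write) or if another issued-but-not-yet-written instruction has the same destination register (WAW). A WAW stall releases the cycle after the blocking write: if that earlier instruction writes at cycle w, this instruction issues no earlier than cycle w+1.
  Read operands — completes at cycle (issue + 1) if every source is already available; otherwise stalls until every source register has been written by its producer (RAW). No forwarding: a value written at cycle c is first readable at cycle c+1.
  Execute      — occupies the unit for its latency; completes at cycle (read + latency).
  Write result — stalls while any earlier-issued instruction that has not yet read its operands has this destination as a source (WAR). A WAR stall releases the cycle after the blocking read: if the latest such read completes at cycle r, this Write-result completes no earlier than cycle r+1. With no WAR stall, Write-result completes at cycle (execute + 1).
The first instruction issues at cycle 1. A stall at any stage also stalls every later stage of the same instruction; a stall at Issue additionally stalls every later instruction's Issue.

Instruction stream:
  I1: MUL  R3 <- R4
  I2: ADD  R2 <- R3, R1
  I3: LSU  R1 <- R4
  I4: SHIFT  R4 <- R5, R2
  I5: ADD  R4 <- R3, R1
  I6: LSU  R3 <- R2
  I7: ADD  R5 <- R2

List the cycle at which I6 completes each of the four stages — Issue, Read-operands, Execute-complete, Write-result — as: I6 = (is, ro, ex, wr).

I1 -> (1, 2, 8, 9)
I2 -> (2, 10, 12, 13)  // RAW R3: wait I1 write@9
I3 -> (3, 4, 5, 11)  // WAR R1: wait I2 read@10
I4 -> (4, 14, 15, 16)  // RAW R2: wait I2 write@13
I5 -> (17, 18, 20, 21)  // WAW R4: wait I4 write@16
I6 -> (18, 19, 20, 21)
I7 -> (22, 23, 25, 26)  // struct: ADD busy until I5 writes@21

I6 = (18, 19, 20, 21)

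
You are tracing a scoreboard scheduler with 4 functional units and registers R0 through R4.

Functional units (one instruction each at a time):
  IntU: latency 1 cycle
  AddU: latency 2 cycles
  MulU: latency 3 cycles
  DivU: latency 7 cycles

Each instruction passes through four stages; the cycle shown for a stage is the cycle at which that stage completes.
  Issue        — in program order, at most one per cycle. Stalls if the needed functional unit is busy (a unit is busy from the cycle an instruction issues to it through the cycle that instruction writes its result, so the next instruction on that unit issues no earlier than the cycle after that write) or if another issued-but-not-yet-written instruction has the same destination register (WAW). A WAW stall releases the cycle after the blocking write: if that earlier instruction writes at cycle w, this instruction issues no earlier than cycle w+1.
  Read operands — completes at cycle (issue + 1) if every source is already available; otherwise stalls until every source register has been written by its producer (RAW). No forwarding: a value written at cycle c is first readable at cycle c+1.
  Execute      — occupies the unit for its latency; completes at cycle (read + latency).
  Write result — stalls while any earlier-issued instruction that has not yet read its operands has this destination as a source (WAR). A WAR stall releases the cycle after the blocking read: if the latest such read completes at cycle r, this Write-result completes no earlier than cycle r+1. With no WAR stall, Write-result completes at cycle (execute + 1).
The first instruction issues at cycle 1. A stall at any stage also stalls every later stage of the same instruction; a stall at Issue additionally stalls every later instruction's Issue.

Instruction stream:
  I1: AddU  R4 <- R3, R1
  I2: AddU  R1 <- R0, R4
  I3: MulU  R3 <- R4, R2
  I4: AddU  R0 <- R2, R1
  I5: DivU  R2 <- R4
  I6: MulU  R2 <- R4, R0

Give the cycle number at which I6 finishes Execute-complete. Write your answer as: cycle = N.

c1: I1 issues→AddU
c2: I1 reads
c4: I1 exec-done
c5: I1 writes R4
c6: I2 issues→AddU
c7: I2 reads, I3 issues→MulU
c8: I3 reads
c9: I2 exec-done
c10: I2 writes R1
c11: I3 exec-done, I4 issues→AddU
c12: I3 writes R3, I4 reads, I5 issues→DivU
c13: I5 reads
c14: I4 exec-done
c15: I4 writes R0
c20: I5 exec-done
c21: I5 writes R2
c22: I6 issues→MulU
c23: I6 reads
c26: I6 exec-done
c27: I6 writes R2

cycle = 26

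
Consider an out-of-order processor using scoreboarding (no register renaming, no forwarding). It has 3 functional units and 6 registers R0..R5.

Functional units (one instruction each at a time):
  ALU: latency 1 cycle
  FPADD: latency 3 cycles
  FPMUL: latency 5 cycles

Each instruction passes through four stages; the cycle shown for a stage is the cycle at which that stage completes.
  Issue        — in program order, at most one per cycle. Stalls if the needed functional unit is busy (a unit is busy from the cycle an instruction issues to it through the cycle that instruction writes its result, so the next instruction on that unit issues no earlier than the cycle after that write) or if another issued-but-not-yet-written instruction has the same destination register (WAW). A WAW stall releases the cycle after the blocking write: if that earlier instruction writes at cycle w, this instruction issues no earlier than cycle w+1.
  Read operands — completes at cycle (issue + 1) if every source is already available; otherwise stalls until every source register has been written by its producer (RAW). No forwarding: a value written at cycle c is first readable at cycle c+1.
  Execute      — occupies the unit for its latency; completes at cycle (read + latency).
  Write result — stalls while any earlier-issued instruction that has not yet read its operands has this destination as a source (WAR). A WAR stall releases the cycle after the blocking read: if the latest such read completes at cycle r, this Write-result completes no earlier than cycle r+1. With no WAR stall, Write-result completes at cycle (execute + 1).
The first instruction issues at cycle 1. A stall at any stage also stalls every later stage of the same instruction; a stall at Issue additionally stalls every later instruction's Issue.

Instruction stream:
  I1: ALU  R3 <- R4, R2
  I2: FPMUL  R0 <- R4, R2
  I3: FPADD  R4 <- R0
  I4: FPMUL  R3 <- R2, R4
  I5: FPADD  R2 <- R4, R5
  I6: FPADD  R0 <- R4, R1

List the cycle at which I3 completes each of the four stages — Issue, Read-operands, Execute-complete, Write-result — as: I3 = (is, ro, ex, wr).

I3 = (3, 10, 13, 14)

cycle 1: I1 dispatched to ALU
cycle 2: I1 operands ready; I2 dispatched to FPMUL
cycle 3: I1 complete; I2 operands ready; I3 dispatched to FPADD
cycle 4: R3←I1
cycle 8: I2 complete
cycle 9: R0←I2
cycle 10: I3 operands ready; I4 dispatched to FPMUL
cycle 13: I3 complete
cycle 14: R4←I3
cycle 15: I4 operands ready; I5 dispatched to FPADD
cycle 16: I5 operands ready
cycle 19: I5 complete
cycle 20: I4 complete; R2←I5
cycle 21: R3←I4; I6 dispatched to FPADD
cycle 22: I6 operands ready
cycle 25: I6 complete
cycle 26: R0←I6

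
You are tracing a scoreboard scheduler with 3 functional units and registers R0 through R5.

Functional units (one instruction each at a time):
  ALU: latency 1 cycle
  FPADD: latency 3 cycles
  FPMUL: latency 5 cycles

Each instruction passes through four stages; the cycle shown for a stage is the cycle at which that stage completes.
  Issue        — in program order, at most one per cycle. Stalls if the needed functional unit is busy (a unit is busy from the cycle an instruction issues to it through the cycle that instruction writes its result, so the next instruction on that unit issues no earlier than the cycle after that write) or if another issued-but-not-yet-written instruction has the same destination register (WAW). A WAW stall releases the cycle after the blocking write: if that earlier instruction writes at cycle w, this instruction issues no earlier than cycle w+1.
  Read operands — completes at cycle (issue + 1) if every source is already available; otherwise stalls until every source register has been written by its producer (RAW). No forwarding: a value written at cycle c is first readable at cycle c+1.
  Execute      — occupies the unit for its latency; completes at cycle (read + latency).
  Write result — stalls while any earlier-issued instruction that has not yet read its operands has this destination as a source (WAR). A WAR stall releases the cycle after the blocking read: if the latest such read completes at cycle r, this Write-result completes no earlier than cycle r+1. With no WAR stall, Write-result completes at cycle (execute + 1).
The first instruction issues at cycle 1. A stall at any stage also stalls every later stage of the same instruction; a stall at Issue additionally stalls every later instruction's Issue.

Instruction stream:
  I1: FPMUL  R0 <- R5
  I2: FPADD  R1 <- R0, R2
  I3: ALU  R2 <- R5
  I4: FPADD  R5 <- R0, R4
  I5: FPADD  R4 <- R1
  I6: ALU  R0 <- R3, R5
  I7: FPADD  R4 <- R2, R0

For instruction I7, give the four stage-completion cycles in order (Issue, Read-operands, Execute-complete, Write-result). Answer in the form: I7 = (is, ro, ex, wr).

I7 = (26, 27, 30, 31)

[1] I1 dispatched to FPMUL
[2] I1 operands ready | I2 dispatched to FPADD
[3] I3 dispatched to ALU
[4] I3 operands ready
[5] I3 complete
[7] I1 complete
[8] R0←I1
[9] I2 operands ready
[10] R2←I3
[12] I2 complete
[13] R1←I2
[14] I4 dispatched to FPADD
[15] I4 operands ready
[18] I4 complete
[19] R5←I4
[20] I5 dispatched to FPADD
[21] I5 operands ready | I6 dispatched to ALU
[22] I6 operands ready
[23] I6 complete
[24] I5 complete | R0←I6
[25] R4←I5
[26] I7 dispatched to FPADD
[27] I7 operands ready
[30] I7 complete
[31] R4←I7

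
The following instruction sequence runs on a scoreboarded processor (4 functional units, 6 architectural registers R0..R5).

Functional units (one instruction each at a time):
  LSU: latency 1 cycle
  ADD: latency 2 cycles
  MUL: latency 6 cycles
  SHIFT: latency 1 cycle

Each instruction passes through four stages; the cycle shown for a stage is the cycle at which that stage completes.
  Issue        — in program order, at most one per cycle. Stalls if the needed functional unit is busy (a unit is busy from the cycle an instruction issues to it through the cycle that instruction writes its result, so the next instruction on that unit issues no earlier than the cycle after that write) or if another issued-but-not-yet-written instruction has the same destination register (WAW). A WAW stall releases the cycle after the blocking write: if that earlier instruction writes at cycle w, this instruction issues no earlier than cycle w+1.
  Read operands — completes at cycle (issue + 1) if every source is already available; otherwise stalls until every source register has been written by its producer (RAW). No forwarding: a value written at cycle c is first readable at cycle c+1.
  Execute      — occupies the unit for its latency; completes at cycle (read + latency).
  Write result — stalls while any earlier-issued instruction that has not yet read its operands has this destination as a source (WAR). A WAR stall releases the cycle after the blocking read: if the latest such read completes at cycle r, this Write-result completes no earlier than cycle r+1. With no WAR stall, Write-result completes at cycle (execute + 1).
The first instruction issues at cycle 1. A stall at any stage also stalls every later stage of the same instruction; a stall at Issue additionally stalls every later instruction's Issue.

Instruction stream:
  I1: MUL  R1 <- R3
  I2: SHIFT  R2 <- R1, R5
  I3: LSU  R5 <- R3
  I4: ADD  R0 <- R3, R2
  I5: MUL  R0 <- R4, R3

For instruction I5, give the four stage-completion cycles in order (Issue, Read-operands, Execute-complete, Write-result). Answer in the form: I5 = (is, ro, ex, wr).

cycle 1: issue I1 (MUL)
cycle 2: I1 read-ops, issue I2 (SHIFT)
cycle 3: issue I3 (LSU)
cycle 4: I3 read-ops, issue I4 (ADD)
cycle 5: I3 finished on LSU
cycle 8: I1 finished on MUL
cycle 9: I1→R1
cycle 10: I2 read-ops
cycle 11: I2 finished on SHIFT, I3→R5
cycle 12: I2→R2
cycle 13: I4 read-ops
cycle 15: I4 finished on ADD
cycle 16: I4→R0
cycle 17: issue I5 (MUL)
cycle 18: I5 read-ops
cycle 24: I5 finished on MUL
cycle 25: I5→R0

I5 = (17, 18, 24, 25)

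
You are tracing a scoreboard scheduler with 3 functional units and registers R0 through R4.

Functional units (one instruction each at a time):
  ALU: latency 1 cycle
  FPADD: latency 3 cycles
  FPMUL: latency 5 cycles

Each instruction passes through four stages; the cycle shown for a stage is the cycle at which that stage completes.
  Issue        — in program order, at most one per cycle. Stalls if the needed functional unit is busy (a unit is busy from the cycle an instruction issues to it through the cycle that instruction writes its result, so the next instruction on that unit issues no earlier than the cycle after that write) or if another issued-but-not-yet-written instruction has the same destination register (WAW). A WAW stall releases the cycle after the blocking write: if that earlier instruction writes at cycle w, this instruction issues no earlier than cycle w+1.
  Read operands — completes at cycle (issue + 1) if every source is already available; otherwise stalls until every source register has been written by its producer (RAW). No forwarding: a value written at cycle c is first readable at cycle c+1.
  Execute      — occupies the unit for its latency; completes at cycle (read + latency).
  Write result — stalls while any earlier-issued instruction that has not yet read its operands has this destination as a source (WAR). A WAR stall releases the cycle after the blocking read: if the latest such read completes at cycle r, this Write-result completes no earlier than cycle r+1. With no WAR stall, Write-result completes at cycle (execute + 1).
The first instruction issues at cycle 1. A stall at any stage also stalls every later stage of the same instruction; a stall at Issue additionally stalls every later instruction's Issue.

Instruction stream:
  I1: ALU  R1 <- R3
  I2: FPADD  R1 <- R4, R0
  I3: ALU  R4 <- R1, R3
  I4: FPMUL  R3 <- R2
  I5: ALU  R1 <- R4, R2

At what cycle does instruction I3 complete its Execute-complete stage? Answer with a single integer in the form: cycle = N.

cycle = 12

cycle 1: I1 dispatched to ALU
cycle 2: I1 operands ready
cycle 3: I1 complete
cycle 4: R1←I1
cycle 5: I2 dispatched to FPADD
cycle 6: I2 operands ready; I3 dispatched to ALU
cycle 7: I4 dispatched to FPMUL
cycle 8: I4 operands ready
cycle 9: I2 complete
cycle 10: R1←I2
cycle 11: I3 operands ready
cycle 12: I3 complete
cycle 13: R4←I3; I4 complete
cycle 14: R3←I4; I5 dispatched to ALU
cycle 15: I5 operands ready
cycle 16: I5 complete
cycle 17: R1←I5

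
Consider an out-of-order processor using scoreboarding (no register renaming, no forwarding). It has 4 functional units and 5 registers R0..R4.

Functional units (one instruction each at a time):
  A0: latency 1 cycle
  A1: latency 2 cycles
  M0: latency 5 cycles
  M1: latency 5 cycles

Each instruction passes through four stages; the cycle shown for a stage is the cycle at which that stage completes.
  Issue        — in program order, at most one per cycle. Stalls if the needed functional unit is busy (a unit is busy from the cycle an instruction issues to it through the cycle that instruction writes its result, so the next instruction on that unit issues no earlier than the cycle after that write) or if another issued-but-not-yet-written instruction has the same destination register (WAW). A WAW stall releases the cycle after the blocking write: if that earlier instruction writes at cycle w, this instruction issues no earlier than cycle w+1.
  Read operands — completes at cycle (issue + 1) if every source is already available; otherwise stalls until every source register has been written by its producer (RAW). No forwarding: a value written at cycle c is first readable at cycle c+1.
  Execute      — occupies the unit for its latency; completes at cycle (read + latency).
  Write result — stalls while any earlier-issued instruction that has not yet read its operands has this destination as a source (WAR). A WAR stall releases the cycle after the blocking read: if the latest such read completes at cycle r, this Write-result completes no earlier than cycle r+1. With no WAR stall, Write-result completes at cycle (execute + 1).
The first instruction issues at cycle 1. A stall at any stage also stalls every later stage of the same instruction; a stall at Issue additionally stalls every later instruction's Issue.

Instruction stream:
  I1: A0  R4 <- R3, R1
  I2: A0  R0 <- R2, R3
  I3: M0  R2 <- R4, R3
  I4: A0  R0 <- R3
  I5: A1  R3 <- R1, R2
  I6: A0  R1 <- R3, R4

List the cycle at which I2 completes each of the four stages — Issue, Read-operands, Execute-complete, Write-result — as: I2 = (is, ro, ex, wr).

t=1  I1→A0
t=2  I1 RO
t=3  I1 EX
t=4  I1 WR R4
t=5  I2→A0
t=6  I2 RO; I3→M0
t=7  I2 EX; I3 RO
t=8  I2 WR R0
t=9  I4→A0
t=10  I4 RO; I5→A1
t=11  I4 EX
t=12  I3 EX; I4 WR R0
t=13  I3 WR R2; I6→A0
t=14  I5 RO
t=16  I5 EX
t=17  I5 WR R3
t=18  I6 RO
t=19  I6 EX
t=20  I6 WR R1

I2 = (5, 6, 7, 8)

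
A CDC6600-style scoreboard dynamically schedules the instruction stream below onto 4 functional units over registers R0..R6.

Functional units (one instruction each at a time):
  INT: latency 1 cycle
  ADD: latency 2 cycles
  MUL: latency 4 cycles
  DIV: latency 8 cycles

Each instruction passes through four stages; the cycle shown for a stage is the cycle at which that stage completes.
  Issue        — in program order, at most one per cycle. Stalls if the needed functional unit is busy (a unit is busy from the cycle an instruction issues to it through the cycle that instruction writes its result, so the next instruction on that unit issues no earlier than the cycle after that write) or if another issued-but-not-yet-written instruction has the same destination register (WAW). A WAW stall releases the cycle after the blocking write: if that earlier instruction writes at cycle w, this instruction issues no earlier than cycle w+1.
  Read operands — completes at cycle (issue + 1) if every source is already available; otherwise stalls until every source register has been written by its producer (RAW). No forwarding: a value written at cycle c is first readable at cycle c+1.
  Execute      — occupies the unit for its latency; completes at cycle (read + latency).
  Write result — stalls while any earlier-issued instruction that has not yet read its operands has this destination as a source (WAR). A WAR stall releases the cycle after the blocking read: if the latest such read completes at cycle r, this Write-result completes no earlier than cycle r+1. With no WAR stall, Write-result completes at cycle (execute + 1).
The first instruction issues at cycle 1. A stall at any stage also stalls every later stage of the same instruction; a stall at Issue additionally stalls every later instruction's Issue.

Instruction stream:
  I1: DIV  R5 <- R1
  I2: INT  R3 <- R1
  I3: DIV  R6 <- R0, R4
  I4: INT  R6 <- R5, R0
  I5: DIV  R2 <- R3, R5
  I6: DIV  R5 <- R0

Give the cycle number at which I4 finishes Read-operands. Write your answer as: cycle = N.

cycle = 24

[1] issue I1 (DIV)
[2] I1 read-ops; issue I2 (INT)
[3] I2 read-ops
[4] I2 finished on INT
[5] I2→R3
[10] I1 finished on DIV
[11] I1→R5
[12] issue I3 (DIV)
[13] I3 read-ops
[21] I3 finished on DIV
[22] I3→R6
[23] issue I4 (INT)
[24] I4 read-ops; issue I5 (DIV)
[25] I4 finished on INT; I5 read-ops
[26] I4→R6
[33] I5 finished on DIV
[34] I5→R2
[35] issue I6 (DIV)
[36] I6 read-ops
[44] I6 finished on DIV
[45] I6→R5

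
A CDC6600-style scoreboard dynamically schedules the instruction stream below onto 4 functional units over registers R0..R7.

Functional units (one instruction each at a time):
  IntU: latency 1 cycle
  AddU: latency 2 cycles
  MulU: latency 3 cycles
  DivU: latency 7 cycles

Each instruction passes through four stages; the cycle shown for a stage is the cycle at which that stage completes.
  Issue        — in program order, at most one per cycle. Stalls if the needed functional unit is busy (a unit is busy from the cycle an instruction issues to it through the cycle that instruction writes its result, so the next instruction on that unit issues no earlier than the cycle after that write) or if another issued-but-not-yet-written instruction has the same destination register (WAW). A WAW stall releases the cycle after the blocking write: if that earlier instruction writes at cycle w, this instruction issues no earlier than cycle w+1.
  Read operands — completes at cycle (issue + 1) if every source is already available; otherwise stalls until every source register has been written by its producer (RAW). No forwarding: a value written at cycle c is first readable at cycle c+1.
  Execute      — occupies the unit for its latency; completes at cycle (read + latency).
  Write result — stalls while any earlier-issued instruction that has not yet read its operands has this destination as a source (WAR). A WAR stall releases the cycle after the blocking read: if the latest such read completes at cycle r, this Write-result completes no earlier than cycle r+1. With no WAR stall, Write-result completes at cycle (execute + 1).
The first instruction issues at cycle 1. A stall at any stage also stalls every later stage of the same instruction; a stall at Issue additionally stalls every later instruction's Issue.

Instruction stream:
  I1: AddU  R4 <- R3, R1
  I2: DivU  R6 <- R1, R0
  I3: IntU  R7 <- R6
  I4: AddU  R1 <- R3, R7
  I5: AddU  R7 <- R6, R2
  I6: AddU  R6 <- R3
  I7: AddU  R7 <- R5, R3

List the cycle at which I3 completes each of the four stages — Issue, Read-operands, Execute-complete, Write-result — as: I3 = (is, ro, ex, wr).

t=1  I1→AddU
t=2  I1 RO | I2→DivU
t=3  I2 RO | I3→IntU
t=4  I1 EX
t=5  I1 WR R4
t=6  I4→AddU
t=10  I2 EX
t=11  I2 WR R6
t=12  I3 RO
t=13  I3 EX
t=14  I3 WR R7
t=15  I4 RO
t=17  I4 EX
t=18  I4 WR R1
t=19  I5→AddU
t=20  I5 RO
t=22  I5 EX
t=23  I5 WR R7
t=24  I6→AddU
t=25  I6 RO
t=27  I6 EX
t=28  I6 WR R6
t=29  I7→AddU
t=30  I7 RO
t=32  I7 EX
t=33  I7 WR R7

I3 = (3, 12, 13, 14)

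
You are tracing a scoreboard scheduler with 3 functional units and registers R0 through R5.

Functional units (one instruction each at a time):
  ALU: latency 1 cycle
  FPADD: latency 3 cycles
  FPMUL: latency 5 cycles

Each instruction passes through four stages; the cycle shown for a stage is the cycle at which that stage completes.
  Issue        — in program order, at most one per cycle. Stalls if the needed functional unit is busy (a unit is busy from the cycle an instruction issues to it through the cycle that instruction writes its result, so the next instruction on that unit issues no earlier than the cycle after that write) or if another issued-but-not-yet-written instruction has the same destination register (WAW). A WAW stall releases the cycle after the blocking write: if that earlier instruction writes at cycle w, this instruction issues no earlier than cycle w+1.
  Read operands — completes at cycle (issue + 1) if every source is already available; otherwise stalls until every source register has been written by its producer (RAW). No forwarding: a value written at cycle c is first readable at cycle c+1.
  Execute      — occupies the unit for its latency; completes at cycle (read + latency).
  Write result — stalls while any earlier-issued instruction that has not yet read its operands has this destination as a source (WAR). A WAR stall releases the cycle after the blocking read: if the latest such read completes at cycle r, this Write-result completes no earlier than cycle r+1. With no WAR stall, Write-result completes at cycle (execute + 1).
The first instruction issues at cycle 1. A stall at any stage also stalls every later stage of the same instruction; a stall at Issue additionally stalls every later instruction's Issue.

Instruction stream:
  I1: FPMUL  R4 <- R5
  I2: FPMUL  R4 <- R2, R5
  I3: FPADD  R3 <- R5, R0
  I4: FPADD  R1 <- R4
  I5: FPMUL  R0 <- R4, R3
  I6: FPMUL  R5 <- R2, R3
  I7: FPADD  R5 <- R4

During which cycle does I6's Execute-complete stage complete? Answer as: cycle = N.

cycle 1: I1 issues→FPMUL
cycle 2: I1 reads
cycle 7: I1 exec-done
cycle 8: I1 writes R4
cycle 9: I2 issues→FPMUL
cycle 10: I2 reads, I3 issues→FPADD
cycle 11: I3 reads
cycle 14: I3 exec-done
cycle 15: I2 exec-done, I3 writes R3
cycle 16: I2 writes R4, I4 issues→FPADD
cycle 17: I4 reads, I5 issues→FPMUL
cycle 18: I5 reads
cycle 20: I4 exec-done
cycle 21: I4 writes R1
cycle 23: I5 exec-done
cycle 24: I5 writes R0
cycle 25: I6 issues→FPMUL
cycle 26: I6 reads
cycle 31: I6 exec-done
cycle 32: I6 writes R5
cycle 33: I7 issues→FPADD
cycle 34: I7 reads
cycle 37: I7 exec-done
cycle 38: I7 writes R5

cycle = 31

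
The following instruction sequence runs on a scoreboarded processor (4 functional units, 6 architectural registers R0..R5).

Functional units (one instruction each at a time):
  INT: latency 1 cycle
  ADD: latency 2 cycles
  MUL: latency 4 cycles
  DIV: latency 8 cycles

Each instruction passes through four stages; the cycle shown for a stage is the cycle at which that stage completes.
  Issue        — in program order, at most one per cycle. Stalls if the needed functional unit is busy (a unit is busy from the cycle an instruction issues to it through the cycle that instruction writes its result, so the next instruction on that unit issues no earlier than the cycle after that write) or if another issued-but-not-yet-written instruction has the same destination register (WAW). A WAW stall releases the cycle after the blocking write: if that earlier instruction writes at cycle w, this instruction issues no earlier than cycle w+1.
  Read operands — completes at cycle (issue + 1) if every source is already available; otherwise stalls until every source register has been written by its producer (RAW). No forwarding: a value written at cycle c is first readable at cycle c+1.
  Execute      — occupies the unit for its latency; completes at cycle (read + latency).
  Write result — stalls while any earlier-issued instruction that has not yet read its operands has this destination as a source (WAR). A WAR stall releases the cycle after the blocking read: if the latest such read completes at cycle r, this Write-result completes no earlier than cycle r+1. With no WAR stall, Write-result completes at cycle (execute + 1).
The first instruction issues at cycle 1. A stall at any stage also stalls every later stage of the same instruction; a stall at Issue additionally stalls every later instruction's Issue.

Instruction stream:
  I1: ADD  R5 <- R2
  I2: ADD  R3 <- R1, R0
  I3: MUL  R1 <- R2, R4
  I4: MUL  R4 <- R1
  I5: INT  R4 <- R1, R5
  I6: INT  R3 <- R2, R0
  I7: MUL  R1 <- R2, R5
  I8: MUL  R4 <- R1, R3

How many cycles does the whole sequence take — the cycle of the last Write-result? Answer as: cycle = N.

cycle 1: I1 issues→ADD
cycle 2: I1 reads
cycle 4: I1 exec-done
cycle 5: I1 writes R5
cycle 6: I2 issues→ADD
cycle 7: I2 reads, I3 issues→MUL
cycle 8: I3 reads
cycle 9: I2 exec-done
cycle 10: I2 writes R3
cycle 12: I3 exec-done
cycle 13: I3 writes R1
cycle 14: I4 issues→MUL
cycle 15: I4 reads
cycle 19: I4 exec-done
cycle 20: I4 writes R4
cycle 21: I5 issues→INT
cycle 22: I5 reads
cycle 23: I5 exec-done
cycle 24: I5 writes R4
cycle 25: I6 issues→INT
cycle 26: I6 reads, I7 issues→MUL
cycle 27: I6 exec-done, I7 reads
cycle 28: I6 writes R3
cycle 31: I7 exec-done
cycle 32: I7 writes R1
cycle 33: I8 issues→MUL
cycle 34: I8 reads
cycle 38: I8 exec-done
cycle 39: I8 writes R4

cycle = 39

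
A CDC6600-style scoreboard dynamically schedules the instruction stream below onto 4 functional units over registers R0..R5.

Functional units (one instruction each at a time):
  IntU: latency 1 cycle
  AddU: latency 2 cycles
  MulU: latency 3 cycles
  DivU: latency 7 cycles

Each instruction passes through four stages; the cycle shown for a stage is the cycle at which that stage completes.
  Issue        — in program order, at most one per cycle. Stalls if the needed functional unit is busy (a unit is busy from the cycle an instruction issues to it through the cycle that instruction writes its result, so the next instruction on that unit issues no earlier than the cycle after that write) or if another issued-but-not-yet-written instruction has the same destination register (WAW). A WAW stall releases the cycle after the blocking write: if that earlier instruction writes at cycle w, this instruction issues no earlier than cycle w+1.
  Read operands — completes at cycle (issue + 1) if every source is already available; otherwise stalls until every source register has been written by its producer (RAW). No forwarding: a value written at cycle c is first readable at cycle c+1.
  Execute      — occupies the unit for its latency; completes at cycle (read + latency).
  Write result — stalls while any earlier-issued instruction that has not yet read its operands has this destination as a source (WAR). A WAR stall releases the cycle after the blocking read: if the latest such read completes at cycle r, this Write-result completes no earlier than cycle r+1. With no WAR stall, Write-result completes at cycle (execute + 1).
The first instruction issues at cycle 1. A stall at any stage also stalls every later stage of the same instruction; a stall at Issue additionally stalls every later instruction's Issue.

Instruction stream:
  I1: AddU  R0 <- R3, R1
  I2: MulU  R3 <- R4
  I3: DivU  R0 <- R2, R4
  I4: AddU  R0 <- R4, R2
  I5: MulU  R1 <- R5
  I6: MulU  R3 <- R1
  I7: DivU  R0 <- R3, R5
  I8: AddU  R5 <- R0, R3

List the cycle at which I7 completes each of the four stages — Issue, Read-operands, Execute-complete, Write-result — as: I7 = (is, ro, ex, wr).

I7 = (24, 29, 36, 37)

I1 -> (1, 2, 4, 5)
I2 -> (2, 3, 6, 7)
I3 -> (6, 7, 14, 15)  // WAW R0: wait I1 write@5
I4 -> (16, 17, 19, 20)  // WAW R0: wait I3 write@15
I5 -> (17, 18, 21, 22)
I6 -> (23, 24, 27, 28)  // struct: MulU busy until I5 writes@22
I7 -> (24, 29, 36, 37)  // RAW R3: wait I6 write@28
I8 -> (25, 38, 40, 41)  // RAW R0: wait I7 write@37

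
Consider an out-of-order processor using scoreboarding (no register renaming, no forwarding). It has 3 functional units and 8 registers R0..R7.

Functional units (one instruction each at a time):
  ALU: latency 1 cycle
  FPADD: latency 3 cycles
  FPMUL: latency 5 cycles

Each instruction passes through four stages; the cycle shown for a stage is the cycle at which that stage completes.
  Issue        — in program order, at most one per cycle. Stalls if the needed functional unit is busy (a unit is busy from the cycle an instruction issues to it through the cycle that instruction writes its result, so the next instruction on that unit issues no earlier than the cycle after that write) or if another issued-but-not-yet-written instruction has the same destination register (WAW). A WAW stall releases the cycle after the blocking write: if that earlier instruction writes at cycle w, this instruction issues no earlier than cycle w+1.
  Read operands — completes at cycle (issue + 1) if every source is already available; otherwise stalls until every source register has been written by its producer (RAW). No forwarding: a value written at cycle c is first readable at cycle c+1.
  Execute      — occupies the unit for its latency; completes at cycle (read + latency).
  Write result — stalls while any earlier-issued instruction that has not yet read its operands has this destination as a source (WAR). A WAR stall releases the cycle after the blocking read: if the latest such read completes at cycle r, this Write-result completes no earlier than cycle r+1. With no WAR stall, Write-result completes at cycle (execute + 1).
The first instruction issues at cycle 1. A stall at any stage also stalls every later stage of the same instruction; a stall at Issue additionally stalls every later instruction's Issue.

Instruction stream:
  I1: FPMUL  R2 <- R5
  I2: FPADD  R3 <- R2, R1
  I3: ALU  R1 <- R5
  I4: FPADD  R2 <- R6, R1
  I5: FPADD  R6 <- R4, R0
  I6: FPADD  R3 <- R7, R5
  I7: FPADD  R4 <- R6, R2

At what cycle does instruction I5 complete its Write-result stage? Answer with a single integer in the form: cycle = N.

cycle = 25

c1: I1 issues→FPMUL
c2: I1 reads · I2 issues→FPADD
c3: I3 issues→ALU
c4: I3 reads
c5: I3 exec-done
c7: I1 exec-done
c8: I1 writes R2
c9: I2 reads
c10: I3 writes R1
c12: I2 exec-done
c13: I2 writes R3
c14: I4 issues→FPADD
c15: I4 reads
c18: I4 exec-done
c19: I4 writes R2
c20: I5 issues→FPADD
c21: I5 reads
c24: I5 exec-done
c25: I5 writes R6
c26: I6 issues→FPADD
c27: I6 reads
c30: I6 exec-done
c31: I6 writes R3
c32: I7 issues→FPADD
c33: I7 reads
c36: I7 exec-done
c37: I7 writes R4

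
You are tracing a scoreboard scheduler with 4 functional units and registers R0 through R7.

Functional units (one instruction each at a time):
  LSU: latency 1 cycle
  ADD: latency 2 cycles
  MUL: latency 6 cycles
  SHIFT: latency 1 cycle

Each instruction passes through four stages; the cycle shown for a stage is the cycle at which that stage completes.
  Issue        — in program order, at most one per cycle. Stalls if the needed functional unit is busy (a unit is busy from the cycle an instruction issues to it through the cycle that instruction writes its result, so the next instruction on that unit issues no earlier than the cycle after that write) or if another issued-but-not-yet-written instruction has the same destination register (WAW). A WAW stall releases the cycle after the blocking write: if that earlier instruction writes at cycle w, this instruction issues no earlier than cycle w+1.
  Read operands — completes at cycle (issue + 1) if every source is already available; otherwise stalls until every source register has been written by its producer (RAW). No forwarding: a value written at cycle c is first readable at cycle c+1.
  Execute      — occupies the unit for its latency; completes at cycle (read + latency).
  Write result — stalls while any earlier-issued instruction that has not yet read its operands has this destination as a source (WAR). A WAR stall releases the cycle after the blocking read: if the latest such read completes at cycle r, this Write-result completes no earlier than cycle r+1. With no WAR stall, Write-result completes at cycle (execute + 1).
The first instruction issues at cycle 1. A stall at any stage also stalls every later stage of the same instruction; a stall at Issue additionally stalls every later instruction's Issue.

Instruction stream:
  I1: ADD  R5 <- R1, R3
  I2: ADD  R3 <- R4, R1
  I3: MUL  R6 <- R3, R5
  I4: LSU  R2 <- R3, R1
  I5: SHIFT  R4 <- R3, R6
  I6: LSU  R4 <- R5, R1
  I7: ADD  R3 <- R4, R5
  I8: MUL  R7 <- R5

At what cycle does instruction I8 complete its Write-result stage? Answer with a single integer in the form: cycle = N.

cycle = 32

[1] I1 dispatched to ADD
[2] I1 operands ready
[4] I1 complete
[5] R5←I1
[6] I2 dispatched to ADD
[7] I2 operands ready; I3 dispatched to MUL
[8] I4 dispatched to LSU
[9] I2 complete; I5 dispatched to SHIFT
[10] R3←I2
[11] I3 operands ready; I4 operands ready
[12] I4 complete
[13] R2←I4
[17] I3 complete
[18] R6←I3
[19] I5 operands ready
[20] I5 complete
[21] R4←I5
[22] I6 dispatched to LSU
[23] I6 operands ready; I7 dispatched to ADD
[24] I6 complete; I8 dispatched to MUL
[25] R4←I6; I8 operands ready
[26] I7 operands ready
[28] I7 complete
[29] R3←I7
[31] I8 complete
[32] R7←I8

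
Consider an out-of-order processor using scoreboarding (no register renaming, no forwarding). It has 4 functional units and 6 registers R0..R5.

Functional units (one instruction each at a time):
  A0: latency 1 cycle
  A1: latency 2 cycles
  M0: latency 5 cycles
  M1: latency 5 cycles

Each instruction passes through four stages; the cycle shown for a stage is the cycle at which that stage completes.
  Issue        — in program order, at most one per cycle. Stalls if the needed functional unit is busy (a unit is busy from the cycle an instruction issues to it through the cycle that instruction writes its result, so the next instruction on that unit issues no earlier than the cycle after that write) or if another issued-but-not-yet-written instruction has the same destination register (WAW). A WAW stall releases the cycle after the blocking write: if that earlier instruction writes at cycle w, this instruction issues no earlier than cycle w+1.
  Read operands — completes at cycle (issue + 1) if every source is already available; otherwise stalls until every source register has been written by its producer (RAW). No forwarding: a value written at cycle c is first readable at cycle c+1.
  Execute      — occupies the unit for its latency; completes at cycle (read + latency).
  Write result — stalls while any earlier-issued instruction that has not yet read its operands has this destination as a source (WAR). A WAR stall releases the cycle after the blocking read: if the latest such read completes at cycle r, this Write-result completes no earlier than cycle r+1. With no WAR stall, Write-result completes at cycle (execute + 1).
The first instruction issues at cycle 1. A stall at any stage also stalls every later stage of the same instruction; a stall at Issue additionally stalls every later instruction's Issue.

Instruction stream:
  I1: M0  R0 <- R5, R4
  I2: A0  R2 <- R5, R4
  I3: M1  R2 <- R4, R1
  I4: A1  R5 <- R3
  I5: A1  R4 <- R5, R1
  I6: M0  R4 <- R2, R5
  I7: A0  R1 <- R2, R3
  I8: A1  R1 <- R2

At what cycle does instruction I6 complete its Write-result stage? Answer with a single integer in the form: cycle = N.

cycle = 24

t=1  I1→M0
t=2  I1 RO | I2→A0
t=3  I2 RO
t=4  I2 EX
t=5  I2 WR R2
t=6  I3→M1
t=7  I1 EX | I3 RO | I4→A1
t=8  I1 WR R0 | I4 RO
t=10  I4 EX
t=11  I4 WR R5
t=12  I3 EX | I5→A1
t=13  I3 WR R2 | I5 RO
t=15  I5 EX
t=16  I5 WR R4
t=17  I6→M0
t=18  I6 RO | I7→A0
t=19  I7 RO
t=20  I7 EX
t=21  I7 WR R1
t=22  I8→A1
t=23  I6 EX | I8 RO
t=24  I6 WR R4
t=25  I8 EX
t=26  I8 WR R1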